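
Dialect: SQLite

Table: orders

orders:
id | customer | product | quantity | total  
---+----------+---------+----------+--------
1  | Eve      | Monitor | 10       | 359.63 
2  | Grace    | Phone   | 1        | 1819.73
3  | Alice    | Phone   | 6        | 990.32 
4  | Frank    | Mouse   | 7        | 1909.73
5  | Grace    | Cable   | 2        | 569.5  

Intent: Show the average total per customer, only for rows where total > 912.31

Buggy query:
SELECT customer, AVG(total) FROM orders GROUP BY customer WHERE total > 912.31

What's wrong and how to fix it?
Bug: WHERE cannot follow GROUP BY

Fix: Move the WHERE clause before GROUP BY

Corrected query:
SELECT customer, AVG(total) FROM orders WHERE total > 912.31 GROUP BY customer

Result:
customer | AVG(total)
---------+-----------
Alice    | 990.32    
Frank    | 1909.73   
Grace    | 1819.73   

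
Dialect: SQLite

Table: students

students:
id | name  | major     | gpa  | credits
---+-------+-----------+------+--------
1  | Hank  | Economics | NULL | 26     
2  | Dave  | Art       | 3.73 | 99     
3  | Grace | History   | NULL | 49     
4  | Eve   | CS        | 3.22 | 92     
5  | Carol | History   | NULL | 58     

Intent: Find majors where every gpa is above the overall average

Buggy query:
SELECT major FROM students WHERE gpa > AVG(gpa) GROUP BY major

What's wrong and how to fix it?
Bug: WHERE evaluates per row before aggregation, so AVG() is unavailable

Fix: Compute the overall average in a scalar subquery and compare each group's MIN against it in HAVING

Corrected query:
SELECT major FROM students GROUP BY major HAVING MIN(gpa) > (SELECT AVG(gpa) FROM students)

Result:
major
-----
Art  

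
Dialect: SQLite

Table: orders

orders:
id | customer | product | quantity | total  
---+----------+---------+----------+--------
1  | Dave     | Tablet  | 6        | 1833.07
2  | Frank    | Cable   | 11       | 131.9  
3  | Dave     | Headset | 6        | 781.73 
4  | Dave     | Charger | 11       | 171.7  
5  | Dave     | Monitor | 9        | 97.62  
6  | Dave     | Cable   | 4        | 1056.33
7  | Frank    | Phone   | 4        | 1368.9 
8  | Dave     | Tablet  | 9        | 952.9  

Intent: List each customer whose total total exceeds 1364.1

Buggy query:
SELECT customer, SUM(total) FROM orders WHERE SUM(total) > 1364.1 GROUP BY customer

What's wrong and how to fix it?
Bug: Aggregate functions cannot appear in a WHERE clause

Fix: Use HAVING (which filters groups after aggregation) instead of WHERE

Corrected query:
SELECT customer, SUM(total) FROM orders GROUP BY customer HAVING SUM(total) > 1364.1

Result:
customer | SUM(total)
---------+-----------
Dave     | 4893.35   
Frank    | 1500.8    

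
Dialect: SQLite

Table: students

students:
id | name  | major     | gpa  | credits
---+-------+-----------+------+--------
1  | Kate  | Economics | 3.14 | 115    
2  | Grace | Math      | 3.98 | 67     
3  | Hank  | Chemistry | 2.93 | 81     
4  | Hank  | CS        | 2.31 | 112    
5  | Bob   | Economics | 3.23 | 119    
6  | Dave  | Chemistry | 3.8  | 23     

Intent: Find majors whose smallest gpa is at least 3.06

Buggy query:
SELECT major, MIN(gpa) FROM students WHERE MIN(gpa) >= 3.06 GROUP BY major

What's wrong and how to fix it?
Bug: Aggregates like MIN are computed per group after WHERE runs

Fix: Replace WHERE with HAVING after the GROUP BY

Corrected query:
SELECT major, MIN(gpa) FROM students GROUP BY major HAVING MIN(gpa) >= 3.06

Result:
major     | MIN(gpa)
----------+---------
Economics | 3.14    
Math      | 3.98    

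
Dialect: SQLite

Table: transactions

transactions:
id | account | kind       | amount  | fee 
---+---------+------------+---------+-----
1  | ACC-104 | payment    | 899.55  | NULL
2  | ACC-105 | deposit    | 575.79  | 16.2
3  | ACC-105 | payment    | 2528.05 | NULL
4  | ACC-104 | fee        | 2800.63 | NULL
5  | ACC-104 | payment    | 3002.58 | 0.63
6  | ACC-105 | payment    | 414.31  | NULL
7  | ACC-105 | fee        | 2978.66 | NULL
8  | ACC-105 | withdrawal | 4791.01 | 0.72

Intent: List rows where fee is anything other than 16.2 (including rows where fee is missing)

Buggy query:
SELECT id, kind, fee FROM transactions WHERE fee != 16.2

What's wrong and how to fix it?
Bug: 'fee != 16.2' is unknown when fee is NULL, so NULL rows are silently excluded

Fix: Handle NULL separately with IS NULL alongside the inequality

Corrected query:
SELECT id, kind, fee FROM transactions WHERE fee != 16.2 OR fee IS NULL

Result:
id | kind       | fee 
---+------------+-----
1  | payment    | NULL
3  | payment    | NULL
4  | fee        | NULL
5  | payment    | 0.63
6  | payment    | NULL
7  | fee        | NULL
8  | withdrawal | 0.72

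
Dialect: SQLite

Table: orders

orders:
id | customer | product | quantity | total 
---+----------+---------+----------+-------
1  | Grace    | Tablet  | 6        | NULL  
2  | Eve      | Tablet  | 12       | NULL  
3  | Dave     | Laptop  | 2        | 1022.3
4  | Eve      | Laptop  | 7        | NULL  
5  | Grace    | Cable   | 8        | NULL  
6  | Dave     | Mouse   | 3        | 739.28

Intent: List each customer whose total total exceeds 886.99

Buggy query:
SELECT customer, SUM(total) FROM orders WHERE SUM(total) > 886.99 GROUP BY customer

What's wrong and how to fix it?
Bug: Aggregate functions cannot appear in a WHERE clause

Fix: Move the aggregate condition to a HAVING clause

Corrected query:
SELECT customer, SUM(total) FROM orders GROUP BY customer HAVING SUM(total) > 886.99

Result:
customer | SUM(total)
---------+-----------
Dave     | 1761.58   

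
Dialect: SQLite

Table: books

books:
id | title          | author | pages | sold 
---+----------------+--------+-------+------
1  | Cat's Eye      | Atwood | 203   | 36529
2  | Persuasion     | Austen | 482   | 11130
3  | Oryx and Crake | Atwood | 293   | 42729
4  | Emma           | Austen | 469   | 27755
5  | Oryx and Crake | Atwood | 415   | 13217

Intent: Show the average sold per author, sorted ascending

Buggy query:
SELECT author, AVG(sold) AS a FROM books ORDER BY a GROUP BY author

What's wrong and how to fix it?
Bug: ORDER BY appears before GROUP BY; SQL clause order requires GROUP BY first

Fix: Move ORDER BY to the end, after GROUP BY

Corrected query:
SELECT author, AVG(sold) AS a FROM books GROUP BY author ORDER BY a

Result:
author | a      
-------+--------
Austen | 19442.5
Atwood | 30825  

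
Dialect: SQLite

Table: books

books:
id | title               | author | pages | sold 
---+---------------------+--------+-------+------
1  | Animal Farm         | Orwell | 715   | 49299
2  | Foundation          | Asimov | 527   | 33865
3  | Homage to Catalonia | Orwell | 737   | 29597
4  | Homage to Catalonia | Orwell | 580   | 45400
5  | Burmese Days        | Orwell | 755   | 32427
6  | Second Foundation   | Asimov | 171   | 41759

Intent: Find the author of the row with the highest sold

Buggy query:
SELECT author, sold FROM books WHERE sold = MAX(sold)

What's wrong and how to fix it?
Bug: MAX(sold) is an aggregate and cannot be used directly in WHERE

Fix: Wrap MAX in a scalar subquery so WHERE compares against a single value

Corrected query:
SELECT author, sold FROM books WHERE sold = (SELECT MAX(sold) FROM books)

Result:
author | sold 
-------+------
Orwell | 49299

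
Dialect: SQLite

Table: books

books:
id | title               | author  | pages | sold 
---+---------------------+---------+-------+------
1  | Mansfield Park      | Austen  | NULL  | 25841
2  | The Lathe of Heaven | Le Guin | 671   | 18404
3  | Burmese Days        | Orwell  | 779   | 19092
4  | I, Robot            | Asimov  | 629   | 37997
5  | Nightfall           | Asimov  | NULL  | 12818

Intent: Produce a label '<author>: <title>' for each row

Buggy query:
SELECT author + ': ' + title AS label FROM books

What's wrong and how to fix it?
Bug: SQLite uses || for string concatenation; + coerces text to numbers (yielding 0)

Fix: Use the || operator for string concatenation

Corrected query:
SELECT author || ': ' || title AS label FROM books

Result:
label                       
----------------------------
Austen: Mansfield Park      
Le Guin: The Lathe of Heaven
Orwell: Burmese Days        
Asimov: I, Robot            
Asimov: Nightfall           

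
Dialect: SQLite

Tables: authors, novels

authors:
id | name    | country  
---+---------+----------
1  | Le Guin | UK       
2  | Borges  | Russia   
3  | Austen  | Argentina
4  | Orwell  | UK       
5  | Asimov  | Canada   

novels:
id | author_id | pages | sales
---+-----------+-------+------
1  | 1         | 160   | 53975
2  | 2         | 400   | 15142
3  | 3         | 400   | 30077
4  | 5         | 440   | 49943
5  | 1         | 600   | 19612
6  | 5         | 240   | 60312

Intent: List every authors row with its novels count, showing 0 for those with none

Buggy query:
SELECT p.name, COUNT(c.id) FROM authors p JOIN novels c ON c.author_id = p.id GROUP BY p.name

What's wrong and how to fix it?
Bug: An inner join excludes parents with zero children

Fix: Switch to LEFT JOIN to retain unmatched parent rows

Corrected query:
SELECT p.name, COUNT(c.id) FROM authors p LEFT JOIN novels c ON c.author_id = p.id GROUP BY p.name

Result:
name    | COUNT(c.id)
--------+------------
Asimov  | 2          
Austen  | 1          
Borges  | 1          
Le Guin | 2          
Orwell  | 0          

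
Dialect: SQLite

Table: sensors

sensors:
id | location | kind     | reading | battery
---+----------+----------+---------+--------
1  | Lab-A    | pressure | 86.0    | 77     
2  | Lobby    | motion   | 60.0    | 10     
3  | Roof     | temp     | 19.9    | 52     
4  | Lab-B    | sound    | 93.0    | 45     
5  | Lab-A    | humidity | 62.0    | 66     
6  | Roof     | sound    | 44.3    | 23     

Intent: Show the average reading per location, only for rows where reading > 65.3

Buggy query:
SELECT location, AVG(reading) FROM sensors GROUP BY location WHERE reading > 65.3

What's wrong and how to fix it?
Bug: Row-level WHERE must come before GROUP BY in the clause order

Fix: Place WHERE between FROM and GROUP BY

Corrected query:
SELECT location, AVG(reading) FROM sensors WHERE reading > 65.3 GROUP BY location

Result:
location | AVG(reading)
---------+-------------
Lab-A    | 86          
Lab-B    | 93          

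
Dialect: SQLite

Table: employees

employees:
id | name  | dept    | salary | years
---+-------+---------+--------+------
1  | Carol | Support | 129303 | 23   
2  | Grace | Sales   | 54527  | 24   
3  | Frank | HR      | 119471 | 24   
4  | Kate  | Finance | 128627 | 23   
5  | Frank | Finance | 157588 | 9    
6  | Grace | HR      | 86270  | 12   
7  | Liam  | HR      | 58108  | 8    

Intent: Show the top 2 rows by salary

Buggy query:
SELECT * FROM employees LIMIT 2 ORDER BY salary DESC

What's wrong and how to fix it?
Bug: LIMIT must come after ORDER BY

Fix: Swap the clauses: ORDER BY first, then LIMIT

Corrected query:
SELECT * FROM employees ORDER BY salary DESC LIMIT 2

Result:
id | name  | dept    | salary | years
---+-------+---------+--------+------
5  | Frank | Finance | 157588 | 9    
1  | Carol | Support | 129303 | 23   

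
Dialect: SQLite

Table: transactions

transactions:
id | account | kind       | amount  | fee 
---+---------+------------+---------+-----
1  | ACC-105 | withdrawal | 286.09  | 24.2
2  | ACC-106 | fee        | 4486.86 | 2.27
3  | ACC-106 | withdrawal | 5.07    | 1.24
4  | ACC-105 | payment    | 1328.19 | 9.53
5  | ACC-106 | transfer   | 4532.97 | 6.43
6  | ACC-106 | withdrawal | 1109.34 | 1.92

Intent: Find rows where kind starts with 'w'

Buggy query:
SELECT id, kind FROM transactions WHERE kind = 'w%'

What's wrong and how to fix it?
Bug: Wildcards only work with LIKE; '=' treats '%' as a literal character

Fix: Use LIKE for wildcard pattern matching

Corrected query:
SELECT id, kind FROM transactions WHERE kind LIKE 'w%'

Result:
id | kind      
---+-----------
1  | withdrawal
3  | withdrawal
6  | withdrawal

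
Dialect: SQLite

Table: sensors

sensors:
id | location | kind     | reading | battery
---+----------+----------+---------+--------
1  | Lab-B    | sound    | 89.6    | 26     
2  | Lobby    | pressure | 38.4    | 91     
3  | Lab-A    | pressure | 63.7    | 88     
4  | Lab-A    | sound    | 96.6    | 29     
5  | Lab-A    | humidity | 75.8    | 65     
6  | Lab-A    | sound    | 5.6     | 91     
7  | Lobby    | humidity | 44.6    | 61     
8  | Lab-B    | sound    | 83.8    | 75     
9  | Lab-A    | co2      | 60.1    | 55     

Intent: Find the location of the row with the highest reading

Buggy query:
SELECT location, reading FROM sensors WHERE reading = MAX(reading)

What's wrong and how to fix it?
Bug: WHERE is evaluated per row; an aggregate over the whole table isn't defined there

Fix: Use a subquery: WHERE reading = (SELECT MAX(reading) FROM sensors)

Corrected query:
SELECT location, reading FROM sensors WHERE reading = (SELECT MAX(reading) FROM sensors)

Result:
location | reading
---------+--------
Lab-A    | 96.6   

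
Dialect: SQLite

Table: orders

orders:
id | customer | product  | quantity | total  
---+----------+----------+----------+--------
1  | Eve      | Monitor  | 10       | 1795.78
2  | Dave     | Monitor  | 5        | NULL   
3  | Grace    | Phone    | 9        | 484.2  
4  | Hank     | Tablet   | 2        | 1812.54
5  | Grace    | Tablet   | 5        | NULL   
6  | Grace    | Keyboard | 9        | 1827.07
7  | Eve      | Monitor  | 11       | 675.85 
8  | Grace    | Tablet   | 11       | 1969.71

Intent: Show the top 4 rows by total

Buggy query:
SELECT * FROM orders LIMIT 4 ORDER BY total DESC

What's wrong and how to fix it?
Bug: ORDER BY cannot follow LIMIT; LIMIT is the final clause

Fix: Swap the clauses: ORDER BY first, then LIMIT

Corrected query:
SELECT * FROM orders ORDER BY total DESC LIMIT 4

Result:
id | customer | product  | quantity | total  
---+----------+----------+----------+--------
8  | Grace    | Tablet   | 11       | 1969.71
6  | Grace    | Keyboard | 9        | 1827.07
4  | Hank     | Tablet   | 2        | 1812.54
1  | Eve      | Monitor  | 10       | 1795.78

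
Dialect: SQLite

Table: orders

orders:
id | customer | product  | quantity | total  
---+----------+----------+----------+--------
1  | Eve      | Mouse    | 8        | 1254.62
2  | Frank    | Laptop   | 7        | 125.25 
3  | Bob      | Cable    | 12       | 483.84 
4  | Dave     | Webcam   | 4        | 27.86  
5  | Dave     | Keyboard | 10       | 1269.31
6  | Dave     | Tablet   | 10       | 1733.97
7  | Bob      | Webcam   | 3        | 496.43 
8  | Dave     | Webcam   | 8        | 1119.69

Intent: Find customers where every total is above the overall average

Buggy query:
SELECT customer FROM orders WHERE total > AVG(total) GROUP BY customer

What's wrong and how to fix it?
Bug: WHERE evaluates per row before aggregation, so AVG() is unavailable

Fix: Compute the overall average in a scalar subquery and compare each group's MIN against it in HAVING

Corrected query:
SELECT customer FROM orders GROUP BY customer HAVING MIN(total) > (SELECT AVG(total) FROM orders)

Result:
customer
--------
Eve     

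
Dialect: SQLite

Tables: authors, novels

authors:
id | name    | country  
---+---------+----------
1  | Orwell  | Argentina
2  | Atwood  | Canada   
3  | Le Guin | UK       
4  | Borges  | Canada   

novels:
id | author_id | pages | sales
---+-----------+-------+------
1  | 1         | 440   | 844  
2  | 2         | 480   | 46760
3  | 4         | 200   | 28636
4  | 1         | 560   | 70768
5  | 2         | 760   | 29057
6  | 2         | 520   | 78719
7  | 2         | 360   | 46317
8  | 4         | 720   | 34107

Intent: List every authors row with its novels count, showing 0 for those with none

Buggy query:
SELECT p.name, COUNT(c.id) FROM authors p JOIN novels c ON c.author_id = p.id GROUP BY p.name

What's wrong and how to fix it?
Bug: An inner join excludes parents with zero children

Fix: Use LEFT JOIN so parents without children still appear (COUNT(c.id) gives 0)

Corrected query:
SELECT p.name, COUNT(c.id) FROM authors p LEFT JOIN novels c ON c.author_id = p.id GROUP BY p.name

Result:
name    | COUNT(c.id)
--------+------------
Atwood  | 4          
Borges  | 2          
Le Guin | 0          
Orwell  | 2          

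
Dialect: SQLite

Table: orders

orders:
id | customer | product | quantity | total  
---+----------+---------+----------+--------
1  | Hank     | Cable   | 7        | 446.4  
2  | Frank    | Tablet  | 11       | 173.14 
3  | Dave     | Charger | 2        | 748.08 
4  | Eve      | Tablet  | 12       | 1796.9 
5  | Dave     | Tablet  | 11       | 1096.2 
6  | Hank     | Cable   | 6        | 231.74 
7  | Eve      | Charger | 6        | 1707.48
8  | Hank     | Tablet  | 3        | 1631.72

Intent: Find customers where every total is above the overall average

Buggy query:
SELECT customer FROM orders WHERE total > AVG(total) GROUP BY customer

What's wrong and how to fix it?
Bug: WHERE evaluates per row before aggregation, so AVG() is unavailable

Fix: Use a subquery for AVG and a HAVING MIN(...) filter so the condition holds for every row in the group

Corrected query:
SELECT customer FROM orders GROUP BY customer HAVING MIN(total) > (SELECT AVG(total) FROM orders)

Result:
customer
--------
Eve     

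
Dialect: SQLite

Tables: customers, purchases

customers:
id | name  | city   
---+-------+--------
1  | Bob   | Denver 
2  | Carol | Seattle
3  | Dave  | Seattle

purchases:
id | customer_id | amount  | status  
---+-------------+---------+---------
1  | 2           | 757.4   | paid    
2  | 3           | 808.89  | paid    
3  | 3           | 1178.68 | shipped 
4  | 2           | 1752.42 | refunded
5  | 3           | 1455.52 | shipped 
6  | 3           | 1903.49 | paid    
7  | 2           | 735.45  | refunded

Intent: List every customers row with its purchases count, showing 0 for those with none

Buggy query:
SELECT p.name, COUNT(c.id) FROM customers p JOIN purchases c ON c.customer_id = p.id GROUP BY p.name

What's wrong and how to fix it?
Bug: INNER JOIN drops customers rows that have no matching purchases rows

Fix: Switch to LEFT JOIN to retain unmatched parent rows

Corrected query:
SELECT p.name, COUNT(c.id) FROM customers p LEFT JOIN purchases c ON c.customer_id = p.id GROUP BY p.name

Result:
name  | COUNT(c.id)
------+------------
Bob   | 0          
Carol | 3          
Dave  | 4          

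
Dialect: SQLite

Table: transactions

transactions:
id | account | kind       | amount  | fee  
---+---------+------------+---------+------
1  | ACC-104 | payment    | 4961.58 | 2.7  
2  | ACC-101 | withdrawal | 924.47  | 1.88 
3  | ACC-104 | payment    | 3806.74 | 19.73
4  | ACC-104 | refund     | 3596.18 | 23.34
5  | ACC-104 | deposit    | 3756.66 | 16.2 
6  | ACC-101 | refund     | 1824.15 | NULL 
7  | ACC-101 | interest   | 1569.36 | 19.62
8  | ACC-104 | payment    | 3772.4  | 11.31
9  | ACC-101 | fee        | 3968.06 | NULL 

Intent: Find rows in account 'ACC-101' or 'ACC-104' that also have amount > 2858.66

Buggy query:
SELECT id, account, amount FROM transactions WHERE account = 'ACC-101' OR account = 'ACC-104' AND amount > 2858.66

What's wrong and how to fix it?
Bug: AND binds tighter than OR, so this parses as account = 'ACC-101' OR (account = 'ACC-104' AND amount > 2858.66)

Fix: Group the OR with parentheses (or use IN), then AND the threshold

Corrected query:
SELECT id, account, amount FROM transactions WHERE (account = 'ACC-101' OR account = 'ACC-104') AND amount > 2858.66

Result:
id | account | amount 
---+---------+--------
1  | ACC-104 | 4961.58
3  | ACC-104 | 3806.74
4  | ACC-104 | 3596.18
5  | ACC-104 | 3756.66
8  | ACC-104 | 3772.4 
9  | ACC-101 | 3968.06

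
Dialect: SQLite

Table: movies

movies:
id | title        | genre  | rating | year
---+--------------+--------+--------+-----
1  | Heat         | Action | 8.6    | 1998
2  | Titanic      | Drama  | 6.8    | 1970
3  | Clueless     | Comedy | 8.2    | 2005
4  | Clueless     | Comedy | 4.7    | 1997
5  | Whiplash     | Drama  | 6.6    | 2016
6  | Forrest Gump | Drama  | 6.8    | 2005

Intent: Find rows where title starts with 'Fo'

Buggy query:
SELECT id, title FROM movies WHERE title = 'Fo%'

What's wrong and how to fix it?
Bug: '=' compares the literal string including the % character; pattern matching needs LIKE

Fix: Replace '=' with LIKE so 'Fo%' is treated as a pattern

Corrected query:
SELECT id, title FROM movies WHERE title LIKE 'Fo%'

Result:
id | title       
---+-------------
6  | Forrest Gump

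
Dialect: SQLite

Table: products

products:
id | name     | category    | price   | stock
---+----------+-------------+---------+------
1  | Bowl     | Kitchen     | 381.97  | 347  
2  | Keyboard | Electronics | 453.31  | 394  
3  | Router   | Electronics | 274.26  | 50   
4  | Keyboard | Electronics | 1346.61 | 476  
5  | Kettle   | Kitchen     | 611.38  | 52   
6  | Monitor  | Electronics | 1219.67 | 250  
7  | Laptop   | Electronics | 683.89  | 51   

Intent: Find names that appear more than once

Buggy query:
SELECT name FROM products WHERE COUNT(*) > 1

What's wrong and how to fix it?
Bug: WHERE can't reference COUNT(*); aggregates are computed after WHERE

Fix: Group first, then use HAVING for the count condition

Corrected query:
SELECT name FROM products GROUP BY name HAVING COUNT(*) > 1

Result:
name    
--------
Keyboard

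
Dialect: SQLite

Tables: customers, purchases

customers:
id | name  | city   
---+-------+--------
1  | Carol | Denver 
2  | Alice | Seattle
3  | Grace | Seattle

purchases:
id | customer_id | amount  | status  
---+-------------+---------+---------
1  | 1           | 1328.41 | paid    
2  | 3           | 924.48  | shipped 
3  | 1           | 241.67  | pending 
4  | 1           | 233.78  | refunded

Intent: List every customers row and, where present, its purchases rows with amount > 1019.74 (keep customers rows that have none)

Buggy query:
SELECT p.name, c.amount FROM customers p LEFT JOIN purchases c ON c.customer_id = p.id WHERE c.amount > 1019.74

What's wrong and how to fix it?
Bug: A WHERE condition on the right-hand table after LEFT JOIN drops unmatched parents

Fix: Move the right-table condition into the ON clause so unmatched parents are kept

Corrected query:
SELECT p.name, c.amount FROM customers p LEFT JOIN purchases c ON c.customer_id = p.id AND c.amount > 1019.74

Result:
name  | amount 
------+--------
Carol | 1328.41
Alice | NULL   
Grace | NULL   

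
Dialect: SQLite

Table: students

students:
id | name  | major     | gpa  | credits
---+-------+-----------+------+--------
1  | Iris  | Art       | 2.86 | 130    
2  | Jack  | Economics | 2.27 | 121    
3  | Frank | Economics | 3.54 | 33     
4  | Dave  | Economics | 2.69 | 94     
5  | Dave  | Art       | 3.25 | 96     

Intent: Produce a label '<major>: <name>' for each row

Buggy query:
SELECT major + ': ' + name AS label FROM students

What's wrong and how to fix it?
Bug: '+' is numeric addition; on text columns SQLite converts them to 0 instead of concatenating

Fix: Use the || operator for string concatenation

Corrected query:
SELECT major || ': ' || name AS label FROM students

Result:
label           
----------------
Art: Iris       
Economics: Jack 
Economics: Frank
Economics: Dave 
Art: Dave       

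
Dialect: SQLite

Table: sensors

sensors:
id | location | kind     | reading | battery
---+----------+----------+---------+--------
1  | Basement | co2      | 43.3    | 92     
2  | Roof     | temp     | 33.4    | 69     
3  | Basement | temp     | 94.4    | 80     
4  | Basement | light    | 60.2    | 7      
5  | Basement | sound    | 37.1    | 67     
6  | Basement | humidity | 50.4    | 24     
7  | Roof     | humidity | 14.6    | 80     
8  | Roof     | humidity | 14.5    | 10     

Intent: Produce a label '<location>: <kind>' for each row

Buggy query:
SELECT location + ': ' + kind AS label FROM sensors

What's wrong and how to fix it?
Bug: '+' is numeric addition; on text columns SQLite converts them to 0 instead of concatenating

Fix: Replace + with || to concatenate text

Corrected query:
SELECT location || ': ' || kind AS label FROM sensors

Result:
label             
------------------
Basement: co2     
Roof: temp        
Basement: temp    
Basement: light   
Basement: sound   
Basement: humidity
Roof: humidity    
Roof: humidity    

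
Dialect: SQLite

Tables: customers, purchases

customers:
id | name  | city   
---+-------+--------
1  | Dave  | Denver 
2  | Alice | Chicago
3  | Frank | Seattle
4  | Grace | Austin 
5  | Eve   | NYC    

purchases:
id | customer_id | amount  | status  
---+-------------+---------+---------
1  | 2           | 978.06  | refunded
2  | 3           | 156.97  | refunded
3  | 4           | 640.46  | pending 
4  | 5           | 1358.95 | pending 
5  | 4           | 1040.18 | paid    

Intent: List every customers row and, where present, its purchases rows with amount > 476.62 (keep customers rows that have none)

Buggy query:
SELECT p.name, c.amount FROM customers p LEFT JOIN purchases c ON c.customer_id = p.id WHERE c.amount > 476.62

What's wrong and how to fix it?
Bug: Filtering c.amount in WHERE discards the NULL rows produced by LEFT JOIN, turning it into an inner join

Fix: Put 'c.amount > 476.62' in the JOIN's ON clause instead of WHERE

Corrected query:
SELECT p.name, c.amount FROM customers p LEFT JOIN purchases c ON c.customer_id = p.id AND c.amount > 476.62

Result:
name  | amount 
------+--------
Dave  | NULL   
Alice | 978.06 
Frank | NULL   
Grace | 640.46 
Grace | 1040.18
Eve   | 1358.95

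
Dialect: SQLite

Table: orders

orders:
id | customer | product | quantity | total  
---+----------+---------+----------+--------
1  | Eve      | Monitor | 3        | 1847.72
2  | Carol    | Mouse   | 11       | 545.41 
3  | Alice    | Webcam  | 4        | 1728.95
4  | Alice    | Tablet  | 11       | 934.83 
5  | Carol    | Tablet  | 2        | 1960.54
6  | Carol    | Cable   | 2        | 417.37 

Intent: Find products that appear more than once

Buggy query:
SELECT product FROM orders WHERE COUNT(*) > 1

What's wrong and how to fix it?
Bug: COUNT(*) is an aggregate and cannot be used in WHERE

Fix: Group first, then use HAVING for the count condition

Corrected query:
SELECT product FROM orders GROUP BY product HAVING COUNT(*) > 1

Result:
product
-------
Tablet 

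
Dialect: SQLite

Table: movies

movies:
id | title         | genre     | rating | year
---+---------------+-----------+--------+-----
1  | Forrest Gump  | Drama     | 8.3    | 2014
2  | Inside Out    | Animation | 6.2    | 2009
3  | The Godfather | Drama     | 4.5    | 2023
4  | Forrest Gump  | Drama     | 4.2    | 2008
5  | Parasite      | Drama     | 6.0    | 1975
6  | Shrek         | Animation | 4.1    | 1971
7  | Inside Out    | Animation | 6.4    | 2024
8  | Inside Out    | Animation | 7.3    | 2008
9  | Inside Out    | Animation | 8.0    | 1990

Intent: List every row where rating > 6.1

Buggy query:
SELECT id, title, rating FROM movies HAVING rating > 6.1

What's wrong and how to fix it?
Bug: This is a non-aggregate query (no GROUP BY, no aggregates), so in SQLite the HAVING clause is invalid here; a row-level condition belongs in WHERE

Fix: Replace HAVING with WHERE since the condition applies to individual rows

Corrected query:
SELECT id, title, rating FROM movies WHERE rating > 6.1

Result:
id | title        | rating
---+--------------+-------
1  | Forrest Gump | 8.3   
2  | Inside Out   | 6.2   
7  | Inside Out   | 6.4   
8  | Inside Out   | 7.3   
9  | Inside Out   | 8     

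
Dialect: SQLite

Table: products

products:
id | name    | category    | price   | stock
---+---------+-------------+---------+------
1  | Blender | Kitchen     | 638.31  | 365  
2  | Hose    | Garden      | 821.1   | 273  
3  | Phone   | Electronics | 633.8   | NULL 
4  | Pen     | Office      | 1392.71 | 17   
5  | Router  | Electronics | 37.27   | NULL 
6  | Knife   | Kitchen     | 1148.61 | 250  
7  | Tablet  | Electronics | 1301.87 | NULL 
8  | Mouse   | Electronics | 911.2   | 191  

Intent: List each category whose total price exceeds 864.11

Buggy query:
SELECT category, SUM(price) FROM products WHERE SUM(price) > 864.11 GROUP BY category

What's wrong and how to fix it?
Bug: SUM(price) is an aggregate, but WHERE filters rows before aggregation

Fix: Use HAVING (which filters groups after aggregation) instead of WHERE

Corrected query:
SELECT category, SUM(price) FROM products GROUP BY category HAVING SUM(price) > 864.11

Result:
category    | SUM(price)
------------+-----------
Electronics | 2884.14   
Kitchen     | 1786.92   
Office      | 1392.71   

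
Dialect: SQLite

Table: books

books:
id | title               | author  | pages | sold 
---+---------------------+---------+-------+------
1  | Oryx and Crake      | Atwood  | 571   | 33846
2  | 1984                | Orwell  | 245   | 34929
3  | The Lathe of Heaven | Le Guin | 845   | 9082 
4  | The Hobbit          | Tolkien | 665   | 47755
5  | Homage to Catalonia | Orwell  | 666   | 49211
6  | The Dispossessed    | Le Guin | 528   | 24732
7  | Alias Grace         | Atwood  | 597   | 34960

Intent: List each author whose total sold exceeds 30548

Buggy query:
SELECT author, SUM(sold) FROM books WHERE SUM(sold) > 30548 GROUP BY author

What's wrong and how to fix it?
Bug: SUM(sold) is an aggregate, but WHERE filters rows before aggregation

Fix: Use HAVING (which filters groups after aggregation) instead of WHERE

Corrected query:
SELECT author, SUM(sold) FROM books GROUP BY author HAVING SUM(sold) > 30548

Result:
author  | SUM(sold)
--------+----------
Atwood  | 68806    
Le Guin | 33814    
Orwell  | 84140    
Tolkien | 47755    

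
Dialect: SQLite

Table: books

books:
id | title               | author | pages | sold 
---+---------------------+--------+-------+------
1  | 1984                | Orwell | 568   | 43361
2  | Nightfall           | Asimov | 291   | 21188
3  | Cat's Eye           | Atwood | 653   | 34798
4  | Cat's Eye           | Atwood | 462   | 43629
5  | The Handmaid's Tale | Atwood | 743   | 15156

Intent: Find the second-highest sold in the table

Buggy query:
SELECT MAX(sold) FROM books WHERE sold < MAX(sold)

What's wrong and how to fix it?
Bug: MAX(sold) on the right of the comparison is an aggregate-in-WHERE error

Fix: Compute the overall MAX in a subquery, then take MAX of rows below it

Corrected query:
SELECT MAX(sold) FROM books WHERE sold < (SELECT MAX(sold) FROM books)

Result:
MAX(sold)
---------
43361    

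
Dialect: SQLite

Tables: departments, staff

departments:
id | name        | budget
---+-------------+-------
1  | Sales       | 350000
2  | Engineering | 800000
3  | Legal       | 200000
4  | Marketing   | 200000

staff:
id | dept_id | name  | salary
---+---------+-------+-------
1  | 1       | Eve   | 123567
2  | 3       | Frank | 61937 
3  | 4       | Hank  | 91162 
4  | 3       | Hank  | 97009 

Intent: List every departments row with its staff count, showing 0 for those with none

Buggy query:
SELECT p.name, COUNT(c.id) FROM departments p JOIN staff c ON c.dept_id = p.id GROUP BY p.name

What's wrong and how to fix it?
Bug: An inner join excludes parents with zero children

Fix: Use LEFT JOIN so parents without children still appear (COUNT(c.id) gives 0)

Corrected query:
SELECT p.name, COUNT(c.id) FROM departments p LEFT JOIN staff c ON c.dept_id = p.id GROUP BY p.name

Result:
name        | COUNT(c.id)
------------+------------
Engineering | 0          
Legal       | 2          
Marketing   | 1          
Sales       | 1          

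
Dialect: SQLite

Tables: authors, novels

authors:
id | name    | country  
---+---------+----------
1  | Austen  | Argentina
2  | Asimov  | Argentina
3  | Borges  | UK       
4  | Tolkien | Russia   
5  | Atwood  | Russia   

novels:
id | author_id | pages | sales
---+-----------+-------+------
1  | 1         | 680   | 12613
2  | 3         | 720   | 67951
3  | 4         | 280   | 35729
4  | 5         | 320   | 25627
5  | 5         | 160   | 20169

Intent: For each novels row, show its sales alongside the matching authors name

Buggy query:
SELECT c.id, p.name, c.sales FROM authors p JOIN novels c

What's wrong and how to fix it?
Bug: JOIN with no ON clause produces a cartesian product; every novels row pairs with every authors row

Fix: Add ON c.author_id = p.id to the JOIN

Corrected query:
SELECT c.id, p.name, c.sales FROM authors p JOIN novels c ON c.author_id = p.id

Result:
id | name    | sales
---+---------+------
1  | Austen  | 12613
2  | Borges  | 67951
3  | Tolkien | 35729
4  | Atwood  | 25627
5  | Atwood  | 20169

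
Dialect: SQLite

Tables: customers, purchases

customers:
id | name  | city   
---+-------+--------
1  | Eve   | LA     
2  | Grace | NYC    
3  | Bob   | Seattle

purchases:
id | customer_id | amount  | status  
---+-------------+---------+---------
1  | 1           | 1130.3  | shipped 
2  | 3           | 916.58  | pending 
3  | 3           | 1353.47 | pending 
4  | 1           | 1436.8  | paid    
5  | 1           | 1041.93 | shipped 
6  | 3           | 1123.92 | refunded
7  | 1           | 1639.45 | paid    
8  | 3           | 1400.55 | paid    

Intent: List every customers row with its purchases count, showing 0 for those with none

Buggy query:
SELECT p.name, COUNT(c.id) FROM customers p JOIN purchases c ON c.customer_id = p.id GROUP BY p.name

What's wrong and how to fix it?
Bug: An inner join excludes parents with zero children

Fix: Use LEFT JOIN so parents without children still appear (COUNT(c.id) gives 0)

Corrected query:
SELECT p.name, COUNT(c.id) FROM customers p LEFT JOIN purchases c ON c.customer_id = p.id GROUP BY p.name

Result:
name  | COUNT(c.id)
------+------------
Bob   | 4          
Eve   | 4          
Grace | 0          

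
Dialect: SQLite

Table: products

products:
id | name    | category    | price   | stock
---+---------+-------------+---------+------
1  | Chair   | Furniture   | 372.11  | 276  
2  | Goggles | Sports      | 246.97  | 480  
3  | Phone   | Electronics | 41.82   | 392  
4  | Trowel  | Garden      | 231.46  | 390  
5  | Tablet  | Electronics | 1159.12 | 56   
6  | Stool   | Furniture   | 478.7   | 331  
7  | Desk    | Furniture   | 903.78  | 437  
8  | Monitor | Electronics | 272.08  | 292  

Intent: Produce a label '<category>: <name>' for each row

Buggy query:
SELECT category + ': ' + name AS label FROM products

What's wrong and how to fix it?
Bug: SQLite uses || for string concatenation; + coerces text to numbers (yielding 0)

Fix: Replace + with || to concatenate text

Corrected query:
SELECT category || ': ' || name AS label FROM products

Result:
label               
--------------------
Furniture: Chair    
Sports: Goggles     
Electronics: Phone  
Garden: Trowel      
Electronics: Tablet 
Furniture: Stool    
Furniture: Desk     
Electronics: Monitor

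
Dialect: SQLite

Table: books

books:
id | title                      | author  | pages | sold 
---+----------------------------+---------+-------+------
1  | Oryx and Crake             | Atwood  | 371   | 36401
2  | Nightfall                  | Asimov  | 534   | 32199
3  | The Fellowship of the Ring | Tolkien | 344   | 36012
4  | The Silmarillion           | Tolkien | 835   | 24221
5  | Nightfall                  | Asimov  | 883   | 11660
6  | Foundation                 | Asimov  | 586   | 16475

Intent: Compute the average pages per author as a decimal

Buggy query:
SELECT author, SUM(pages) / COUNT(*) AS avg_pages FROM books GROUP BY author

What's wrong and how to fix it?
Bug: SUM(pages) and COUNT(*) are both integers; the division truncates the fractional part

Fix: Multiply by 1.0 (or CAST to REAL) to force floating-point division

Corrected query:
SELECT author, SUM(pages) * 1.0 / COUNT(*) AS avg_pages FROM books GROUP BY author

Result:
author  | avg_pages 
--------+-----------
Asimov  | 667.666667
Atwood  | 371       
Tolkien | 589.5     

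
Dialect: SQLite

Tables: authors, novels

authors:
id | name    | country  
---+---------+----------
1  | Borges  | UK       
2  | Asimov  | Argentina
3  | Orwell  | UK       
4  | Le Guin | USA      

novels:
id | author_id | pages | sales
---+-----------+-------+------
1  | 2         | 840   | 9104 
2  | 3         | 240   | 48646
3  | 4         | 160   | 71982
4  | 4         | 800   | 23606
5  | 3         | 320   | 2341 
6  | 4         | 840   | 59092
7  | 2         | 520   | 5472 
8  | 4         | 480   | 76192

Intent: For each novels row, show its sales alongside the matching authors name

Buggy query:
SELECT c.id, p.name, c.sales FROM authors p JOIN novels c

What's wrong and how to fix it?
Bug: JOIN with no ON clause produces a cartesian product; every novels row pairs with every authors row

Fix: Specify the join condition linking the foreign key to the parent id

Corrected query:
SELECT c.id, p.name, c.sales FROM authors p JOIN novels c ON c.author_id = p.id

Result:
id | name    | sales
---+---------+------
1  | Asimov  | 9104 
2  | Orwell  | 48646
3  | Le Guin | 71982
4  | Le Guin | 23606
5  | Orwell  | 2341 
6  | Le Guin | 59092
7  | Asimov  | 5472 
8  | Le Guin | 76192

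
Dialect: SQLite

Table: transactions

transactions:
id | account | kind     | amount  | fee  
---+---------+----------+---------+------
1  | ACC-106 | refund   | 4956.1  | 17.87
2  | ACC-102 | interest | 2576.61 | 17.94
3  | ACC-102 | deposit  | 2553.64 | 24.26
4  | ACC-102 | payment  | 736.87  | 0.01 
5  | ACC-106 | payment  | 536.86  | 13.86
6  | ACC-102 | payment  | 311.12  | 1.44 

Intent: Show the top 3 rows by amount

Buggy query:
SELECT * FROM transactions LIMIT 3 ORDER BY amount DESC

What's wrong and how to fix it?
Bug: ORDER BY cannot follow LIMIT; LIMIT is the final clause

Fix: Sort with ORDER BY, then apply LIMIT

Corrected query:
SELECT * FROM transactions ORDER BY amount DESC LIMIT 3

Result:
id | account | kind     | amount  | fee  
---+---------+----------+---------+------
1  | ACC-106 | refund   | 4956.1  | 17.87
2  | ACC-102 | interest | 2576.61 | 17.94
3  | ACC-102 | deposit  | 2553.64 | 24.26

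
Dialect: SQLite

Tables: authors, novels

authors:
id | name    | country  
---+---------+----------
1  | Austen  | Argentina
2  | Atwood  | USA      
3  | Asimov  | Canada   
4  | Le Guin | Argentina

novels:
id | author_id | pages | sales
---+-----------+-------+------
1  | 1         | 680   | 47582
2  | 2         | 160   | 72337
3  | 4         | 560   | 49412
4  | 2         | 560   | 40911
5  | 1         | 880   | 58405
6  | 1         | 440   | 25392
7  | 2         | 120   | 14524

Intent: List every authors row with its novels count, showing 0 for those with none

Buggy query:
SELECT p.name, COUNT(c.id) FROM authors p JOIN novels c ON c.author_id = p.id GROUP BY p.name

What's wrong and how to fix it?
Bug: An inner join excludes parents with zero children

Fix: Switch to LEFT JOIN to retain unmatched parent rows

Corrected query:
SELECT p.name, COUNT(c.id) FROM authors p LEFT JOIN novels c ON c.author_id = p.id GROUP BY p.name

Result:
name    | COUNT(c.id)
--------+------------
Asimov  | 0          
Atwood  | 3          
Austen  | 3          
Le Guin | 1          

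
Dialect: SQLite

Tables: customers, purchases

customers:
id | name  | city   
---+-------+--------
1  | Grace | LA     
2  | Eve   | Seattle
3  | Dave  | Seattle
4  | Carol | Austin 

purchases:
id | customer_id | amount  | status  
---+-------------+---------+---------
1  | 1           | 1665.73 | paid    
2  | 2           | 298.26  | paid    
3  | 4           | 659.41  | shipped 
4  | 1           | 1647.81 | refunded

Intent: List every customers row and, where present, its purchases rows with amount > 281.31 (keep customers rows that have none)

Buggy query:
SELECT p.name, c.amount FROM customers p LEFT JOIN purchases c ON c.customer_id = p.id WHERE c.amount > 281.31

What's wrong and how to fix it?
Bug: Filtering c.amount in WHERE discards the NULL rows produced by LEFT JOIN, turning it into an inner join

Fix: Move the right-table condition into the ON clause so unmatched parents are kept

Corrected query:
SELECT p.name, c.amount FROM customers p LEFT JOIN purchases c ON c.customer_id = p.id AND c.amount > 281.31

Result:
name  | amount 
------+--------
Grace | 1647.81
Grace | 1665.73
Eve   | 298.26 
Dave  | NULL   
Carol | 659.41 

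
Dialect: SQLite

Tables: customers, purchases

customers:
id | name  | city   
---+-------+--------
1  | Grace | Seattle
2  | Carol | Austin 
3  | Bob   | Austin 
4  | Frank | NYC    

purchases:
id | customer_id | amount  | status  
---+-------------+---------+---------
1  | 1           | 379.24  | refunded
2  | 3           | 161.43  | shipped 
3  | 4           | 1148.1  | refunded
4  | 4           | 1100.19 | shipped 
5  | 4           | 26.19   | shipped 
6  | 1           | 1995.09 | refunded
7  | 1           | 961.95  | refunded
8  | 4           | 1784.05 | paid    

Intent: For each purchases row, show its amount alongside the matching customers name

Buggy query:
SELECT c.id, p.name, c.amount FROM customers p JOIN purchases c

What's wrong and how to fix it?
Bug: Missing join condition: each purchases row is matched to all customers rows instead of just its own

Fix: Specify the join condition linking the foreign key to the parent id

Corrected query:
SELECT c.id, p.name, c.amount FROM customers p JOIN purchases c ON c.customer_id = p.id

Result:
id | name  | amount 
---+-------+--------
1  | Grace | 379.24 
2  | Bob   | 161.43 
3  | Frank | 1148.1 
4  | Frank | 1100.19
5  | Frank | 26.19  
6  | Grace | 1995.09
7  | Grace | 961.95 
8  | Frank | 1784.05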